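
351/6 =58 + 1/2 =58.50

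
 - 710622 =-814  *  873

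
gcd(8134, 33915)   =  7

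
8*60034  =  480272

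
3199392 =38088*84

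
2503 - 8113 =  - 5610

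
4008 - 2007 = 2001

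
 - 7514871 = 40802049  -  48316920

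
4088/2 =2044 = 2044.00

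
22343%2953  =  1672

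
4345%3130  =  1215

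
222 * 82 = 18204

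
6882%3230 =422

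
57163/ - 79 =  - 57163/79= - 723.58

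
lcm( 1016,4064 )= 4064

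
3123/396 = 347/44 = 7.89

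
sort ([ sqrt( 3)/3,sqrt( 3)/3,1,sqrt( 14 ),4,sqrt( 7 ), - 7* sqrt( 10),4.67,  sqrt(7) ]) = [ - 7*sqrt(10),  sqrt( 3 ) /3, sqrt(3 ) /3, 1,  sqrt(7 ), sqrt( 7), sqrt( 14 ), 4,4.67]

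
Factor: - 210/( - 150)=5^ ( - 1)*7^1 =7/5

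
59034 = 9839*6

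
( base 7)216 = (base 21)56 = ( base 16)6f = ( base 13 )87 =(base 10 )111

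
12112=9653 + 2459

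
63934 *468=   29921112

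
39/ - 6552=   -1 + 167/168  =  - 0.01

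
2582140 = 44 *58685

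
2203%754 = 695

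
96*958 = 91968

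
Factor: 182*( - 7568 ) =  - 1377376 = - 2^5*7^1*11^1*13^1*43^1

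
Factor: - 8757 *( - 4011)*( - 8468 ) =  - 2^2*3^3*7^2*29^1*73^1*139^1*191^1 = - 297432801036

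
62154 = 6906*9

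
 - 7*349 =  - 2443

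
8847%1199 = 454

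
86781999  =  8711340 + 78070659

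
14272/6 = 7136/3 = 2378.67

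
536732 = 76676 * 7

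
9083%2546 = 1445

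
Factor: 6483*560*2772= 10063690560 = 2^6 * 3^3  *5^1*7^2*11^1*2161^1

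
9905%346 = 217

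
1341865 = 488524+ 853341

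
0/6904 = 0 = 0.00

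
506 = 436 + 70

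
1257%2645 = 1257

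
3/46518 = 1/15506=0.00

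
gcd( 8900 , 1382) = 2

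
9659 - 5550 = 4109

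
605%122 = 117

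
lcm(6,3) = 6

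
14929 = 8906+6023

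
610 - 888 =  - 278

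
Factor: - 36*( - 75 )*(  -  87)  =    -  2^2*3^4*5^2*29^1 = - 234900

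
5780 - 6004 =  - 224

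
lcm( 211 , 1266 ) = 1266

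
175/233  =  175/233 = 0.75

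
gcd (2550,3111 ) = 51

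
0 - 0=0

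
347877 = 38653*9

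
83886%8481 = 7557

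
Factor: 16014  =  2^1*3^1*17^1*157^1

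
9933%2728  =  1749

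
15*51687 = 775305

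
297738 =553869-256131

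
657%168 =153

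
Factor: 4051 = 4051^1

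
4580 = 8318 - 3738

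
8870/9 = 985 + 5/9  =  985.56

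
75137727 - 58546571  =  16591156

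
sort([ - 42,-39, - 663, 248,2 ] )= [-663 ,-42, - 39,2, 248]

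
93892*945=88727940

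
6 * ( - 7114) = - 42684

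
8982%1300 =1182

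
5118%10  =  8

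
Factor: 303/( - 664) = -2^( - 3)*3^1*83^(-1) * 101^1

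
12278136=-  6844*( - 1794)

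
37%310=37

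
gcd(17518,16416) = 38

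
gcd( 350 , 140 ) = 70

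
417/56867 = 417/56867= 0.01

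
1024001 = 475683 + 548318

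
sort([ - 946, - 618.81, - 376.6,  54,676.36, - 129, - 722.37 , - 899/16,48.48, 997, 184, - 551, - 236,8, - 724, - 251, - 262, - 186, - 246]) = [ - 946, - 724, - 722.37, - 618.81, - 551,-376.6,-262, - 251, - 246, - 236, - 186, - 129, - 899/16,8,48.48,  54,184 , 676.36, 997]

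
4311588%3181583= 1130005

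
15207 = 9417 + 5790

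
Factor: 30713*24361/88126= 2^( - 1 )*17^1*139^(-1 )*317^( - 1)*1433^1*30713^1 = 748199393/88126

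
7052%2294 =170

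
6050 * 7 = 42350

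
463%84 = 43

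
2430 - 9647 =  - 7217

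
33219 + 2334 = 35553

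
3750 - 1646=2104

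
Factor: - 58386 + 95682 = 2^4*3^2*7^1*37^1= 37296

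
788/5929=788/5929 = 0.13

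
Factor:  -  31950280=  - 2^3*5^1*798757^1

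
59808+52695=112503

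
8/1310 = 4/655 = 0.01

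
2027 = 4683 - 2656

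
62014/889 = 62014/889 = 69.76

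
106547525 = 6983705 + 99563820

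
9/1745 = 9/1745=0.01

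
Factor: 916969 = 503^1*1823^1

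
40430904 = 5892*6862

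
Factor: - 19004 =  - 2^2 * 4751^1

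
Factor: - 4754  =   - 2^1*2377^1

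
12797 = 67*191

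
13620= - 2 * (-6810) 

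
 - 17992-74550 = -92542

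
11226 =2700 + 8526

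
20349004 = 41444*491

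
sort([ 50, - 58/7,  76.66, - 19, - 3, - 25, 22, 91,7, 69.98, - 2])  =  [-25, - 19 , - 58/7 , - 3, - 2,7, 22,50 , 69.98,76.66, 91 ] 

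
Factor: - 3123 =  - 3^2*347^1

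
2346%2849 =2346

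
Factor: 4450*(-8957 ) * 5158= - 205590916700 = -2^2 * 5^2 * 13^2 * 53^1 * 89^1*2579^1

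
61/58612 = 61/58612 = 0.00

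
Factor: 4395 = 3^1*5^1*293^1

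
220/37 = 220/37=   5.95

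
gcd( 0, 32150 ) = 32150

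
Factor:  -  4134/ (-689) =6 = 2^1*3^1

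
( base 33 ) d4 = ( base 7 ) 1156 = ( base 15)1dd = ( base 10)433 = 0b110110001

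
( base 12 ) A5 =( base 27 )4H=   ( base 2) 1111101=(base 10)125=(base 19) 6B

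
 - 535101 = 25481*( - 21)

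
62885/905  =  12577/181=69.49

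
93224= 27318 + 65906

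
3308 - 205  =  3103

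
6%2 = 0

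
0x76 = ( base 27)4a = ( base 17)6G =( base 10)118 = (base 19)64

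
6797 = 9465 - 2668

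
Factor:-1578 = - 2^1 * 3^1*263^1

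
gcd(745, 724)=1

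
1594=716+878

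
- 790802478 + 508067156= - 282735322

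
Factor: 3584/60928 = 17^( - 1)=1/17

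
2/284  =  1/142=   0.01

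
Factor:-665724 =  - 2^2*3^1*29^1 * 1913^1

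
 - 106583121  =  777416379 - 883999500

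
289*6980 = 2017220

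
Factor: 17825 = 5^2 * 23^1*31^1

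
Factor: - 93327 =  - 3^1*13^1*2393^1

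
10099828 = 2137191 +7962637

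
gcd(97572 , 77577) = 3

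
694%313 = 68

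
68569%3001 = 2547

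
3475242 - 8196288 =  -4721046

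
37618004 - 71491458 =- 33873454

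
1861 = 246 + 1615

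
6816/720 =9 + 7/15=9.47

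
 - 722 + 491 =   -  231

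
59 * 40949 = 2415991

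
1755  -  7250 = - 5495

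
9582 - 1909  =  7673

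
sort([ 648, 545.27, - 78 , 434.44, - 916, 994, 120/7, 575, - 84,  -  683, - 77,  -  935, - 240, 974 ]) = [ - 935,-916, - 683 ,-240, - 84, - 78, - 77,  120/7, 434.44, 545.27,575, 648 , 974, 994] 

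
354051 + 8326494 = 8680545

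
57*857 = 48849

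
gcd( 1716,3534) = 6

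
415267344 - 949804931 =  - 534537587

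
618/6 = 103=103.00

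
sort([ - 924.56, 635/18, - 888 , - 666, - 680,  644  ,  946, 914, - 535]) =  [ - 924.56, - 888, - 680, - 666, - 535,  635/18,644,914, 946]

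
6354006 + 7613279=13967285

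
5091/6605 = 5091/6605 = 0.77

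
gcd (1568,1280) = 32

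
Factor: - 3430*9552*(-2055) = 2^5 * 3^2*5^2*7^3 *137^1*199^1 = 67328704800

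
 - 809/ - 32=25 + 9/32 = 25.28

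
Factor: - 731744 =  -2^5*13^1*1759^1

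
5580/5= 1116 = 1116.00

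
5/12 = 5/12 = 0.42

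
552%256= 40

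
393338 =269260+124078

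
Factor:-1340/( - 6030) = 2/9=2^1 * 3^ ( - 2)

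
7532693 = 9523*791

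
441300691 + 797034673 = 1238335364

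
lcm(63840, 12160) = 255360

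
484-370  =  114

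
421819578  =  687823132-266003554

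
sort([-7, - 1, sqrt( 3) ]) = [ - 7,-1,sqrt( 3 )]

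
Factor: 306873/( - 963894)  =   - 2^( - 1 )*3^1* 7^1*4871^1*160649^ ( - 1) = -102291/321298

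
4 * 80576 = 322304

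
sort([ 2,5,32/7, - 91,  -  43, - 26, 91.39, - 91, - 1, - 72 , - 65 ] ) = [-91, - 91, - 72,  -  65, -43, - 26, - 1, 2,32/7,5,91.39]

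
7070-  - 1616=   8686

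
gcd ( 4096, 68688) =16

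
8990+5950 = 14940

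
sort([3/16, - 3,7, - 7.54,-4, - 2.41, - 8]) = [ - 8,-7.54, - 4, - 3, - 2.41,3/16,  7]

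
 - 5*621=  - 3105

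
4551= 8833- 4282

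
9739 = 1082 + 8657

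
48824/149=48824/149= 327.68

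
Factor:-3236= - 2^2*809^1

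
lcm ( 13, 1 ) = 13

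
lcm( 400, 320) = 1600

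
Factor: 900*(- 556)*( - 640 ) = 320256000 = 2^11* 3^2*5^3*139^1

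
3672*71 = 260712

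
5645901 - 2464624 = 3181277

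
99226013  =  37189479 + 62036534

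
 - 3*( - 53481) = 160443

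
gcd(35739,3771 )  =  9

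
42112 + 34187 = 76299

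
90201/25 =3608 + 1/25=3608.04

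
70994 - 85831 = -14837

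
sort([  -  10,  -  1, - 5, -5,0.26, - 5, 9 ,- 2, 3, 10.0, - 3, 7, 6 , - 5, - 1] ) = [ - 10, - 5, - 5, -5 , - 5, - 3, - 2, - 1,-1,0.26, 3, 6 , 7, 9, 10.0 ]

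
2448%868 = 712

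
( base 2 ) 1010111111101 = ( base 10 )5629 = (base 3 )21201111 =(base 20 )E19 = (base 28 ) 751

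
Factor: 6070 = 2^1*5^1*607^1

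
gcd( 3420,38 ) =38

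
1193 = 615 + 578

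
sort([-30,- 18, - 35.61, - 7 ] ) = [ - 35.61 , -30,  -  18, - 7]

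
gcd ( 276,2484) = 276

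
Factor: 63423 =3^7*29^1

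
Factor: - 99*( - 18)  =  1782=2^1*3^4*11^1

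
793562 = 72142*11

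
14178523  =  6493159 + 7685364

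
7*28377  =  198639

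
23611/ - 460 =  - 52+309/460 =-51.33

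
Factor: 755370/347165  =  198/91=2^1*3^2*7^( - 1)*11^1  *13^(  -  1 )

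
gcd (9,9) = 9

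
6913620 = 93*74340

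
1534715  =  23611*65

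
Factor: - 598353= - 3^1 * 7^1*28493^1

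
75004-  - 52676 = 127680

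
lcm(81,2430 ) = 2430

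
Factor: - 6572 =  - 2^2 * 31^1 * 53^1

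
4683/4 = 4683/4 = 1170.75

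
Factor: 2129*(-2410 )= - 2^1*5^1*241^1 * 2129^1 = - 5130890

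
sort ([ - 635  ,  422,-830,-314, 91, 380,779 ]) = [ - 830,  -  635,  -  314, 91,380, 422,779]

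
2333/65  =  2333/65=35.89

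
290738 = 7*41534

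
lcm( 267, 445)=1335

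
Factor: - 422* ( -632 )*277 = 2^4*79^1 *211^1*277^1 = 73877008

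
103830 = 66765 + 37065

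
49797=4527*11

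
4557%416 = 397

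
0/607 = 0 = 0.00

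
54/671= 54/671=   0.08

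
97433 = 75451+21982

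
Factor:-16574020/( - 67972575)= 2^2*3^ ( - 1)*5^( - 1)*11^( - 1)*47^( - 1) * 1753^( - 1)*828701^1 = 3314804/13594515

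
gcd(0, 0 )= 0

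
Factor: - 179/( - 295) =5^(- 1)*59^ ( - 1 )*179^1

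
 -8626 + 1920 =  - 6706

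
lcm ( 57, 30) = 570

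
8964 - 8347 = 617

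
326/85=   3 + 71/85 = 3.84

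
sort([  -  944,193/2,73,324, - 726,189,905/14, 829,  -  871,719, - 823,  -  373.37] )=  [ - 944,  -  871 , -823, - 726, - 373.37, 905/14,73, 193/2, 189 , 324, 719,829 ]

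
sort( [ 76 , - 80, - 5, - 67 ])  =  [-80, - 67,- 5,76] 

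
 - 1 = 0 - 1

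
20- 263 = -243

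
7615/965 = 7 +172/193 =7.89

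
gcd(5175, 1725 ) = 1725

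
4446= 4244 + 202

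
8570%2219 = 1913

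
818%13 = 12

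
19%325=19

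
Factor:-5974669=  - 5974669^1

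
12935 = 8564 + 4371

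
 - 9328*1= - 9328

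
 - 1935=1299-3234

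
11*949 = 10439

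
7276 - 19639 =-12363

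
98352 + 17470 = 115822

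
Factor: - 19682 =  - 2^1*13^1*757^1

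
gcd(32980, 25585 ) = 85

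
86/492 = 43/246 = 0.17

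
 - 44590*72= - 3210480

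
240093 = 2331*103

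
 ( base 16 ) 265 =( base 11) 508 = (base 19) 1D5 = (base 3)211201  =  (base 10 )613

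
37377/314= 119+ 11/314 = 119.04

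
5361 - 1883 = 3478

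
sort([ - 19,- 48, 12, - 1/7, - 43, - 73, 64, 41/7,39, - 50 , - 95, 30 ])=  [ - 95, - 73 ,-50, - 48, - 43 , - 19, - 1/7,41/7,12,  30,39 , 64]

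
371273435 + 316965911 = 688239346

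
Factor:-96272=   -  2^4*11^1*547^1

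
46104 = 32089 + 14015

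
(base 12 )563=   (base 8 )1433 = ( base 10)795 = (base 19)23g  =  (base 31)pk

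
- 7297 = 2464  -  9761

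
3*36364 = 109092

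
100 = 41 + 59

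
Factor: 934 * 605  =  565070= 2^1 * 5^1* 11^2*467^1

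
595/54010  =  119/10802 = 0.01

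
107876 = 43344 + 64532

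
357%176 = 5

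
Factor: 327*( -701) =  - 3^1* 109^1*701^1=- 229227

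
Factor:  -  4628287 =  - 4628287^1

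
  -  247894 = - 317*782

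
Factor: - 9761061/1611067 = -3^1*19^ ( - 1)*1777^1*1831^1*84793^ (  -  1) 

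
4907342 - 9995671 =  - 5088329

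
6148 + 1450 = 7598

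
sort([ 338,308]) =[ 308,  338]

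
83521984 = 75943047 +7578937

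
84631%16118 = 4041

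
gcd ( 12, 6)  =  6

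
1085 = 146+939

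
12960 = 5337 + 7623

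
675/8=84 + 3/8 =84.38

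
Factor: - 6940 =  - 2^2 * 5^1*347^1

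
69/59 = 1 +10/59 = 1.17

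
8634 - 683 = 7951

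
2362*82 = 193684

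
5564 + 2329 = 7893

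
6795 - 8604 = -1809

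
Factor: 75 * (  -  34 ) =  - 2^1 * 3^1*5^2*17^1 = -  2550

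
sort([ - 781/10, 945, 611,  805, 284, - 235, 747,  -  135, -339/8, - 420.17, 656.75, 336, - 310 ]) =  [ - 420.17,-310,- 235, - 135, - 781/10, - 339/8, 284, 336, 611, 656.75, 747,  805, 945] 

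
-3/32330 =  - 3/32330 = -0.00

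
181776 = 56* 3246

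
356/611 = 356/611 = 0.58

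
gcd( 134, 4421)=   1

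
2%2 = 0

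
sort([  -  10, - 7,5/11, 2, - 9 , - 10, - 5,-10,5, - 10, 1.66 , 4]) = [ - 10 ,  -  10,-10,  -  10,-9, - 7, - 5,  5/11,1.66, 2, 4, 5 ] 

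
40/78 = 20/39 = 0.51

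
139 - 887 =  - 748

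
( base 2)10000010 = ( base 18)74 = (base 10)130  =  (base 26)50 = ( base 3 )11211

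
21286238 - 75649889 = - 54363651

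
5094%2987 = 2107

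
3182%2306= 876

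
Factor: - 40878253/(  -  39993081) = 3^( - 1)*13^1*41^(-1)*109^(  -  1 )*157^( - 1 )*359^1*461^1=2151487/2104899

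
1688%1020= 668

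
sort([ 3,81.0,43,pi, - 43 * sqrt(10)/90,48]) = [ - 43*sqrt(10)/90,3,pi,43,48,81.0] 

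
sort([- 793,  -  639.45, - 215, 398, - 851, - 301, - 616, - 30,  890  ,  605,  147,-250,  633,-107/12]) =[ - 851,-793,  -  639.45,  -  616, - 301, -250,  -  215, - 30, - 107/12,147, 398,605, 633, 890 ] 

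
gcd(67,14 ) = 1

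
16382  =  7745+8637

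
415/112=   415/112= 3.71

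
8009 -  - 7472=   15481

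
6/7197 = 2/2399  =  0.00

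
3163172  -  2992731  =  170441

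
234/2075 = 234/2075 = 0.11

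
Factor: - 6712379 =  - 61^1*110039^1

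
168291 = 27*6233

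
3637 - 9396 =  - 5759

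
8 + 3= 11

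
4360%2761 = 1599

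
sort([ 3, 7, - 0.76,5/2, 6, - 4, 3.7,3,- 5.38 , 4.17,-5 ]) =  [ - 5.38, - 5, - 4, - 0.76, 5/2,3,3,3.7,4.17,6,  7] 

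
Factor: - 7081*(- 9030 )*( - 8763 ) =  - 2^1*3^2*5^1*7^1*23^1*43^1 * 73^1*97^1*127^1 =- 560318751090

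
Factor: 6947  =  6947^1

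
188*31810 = 5980280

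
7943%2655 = 2633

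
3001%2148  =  853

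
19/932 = 19/932 = 0.02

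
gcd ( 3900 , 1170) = 390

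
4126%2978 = 1148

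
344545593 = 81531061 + 263014532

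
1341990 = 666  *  2015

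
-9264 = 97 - 9361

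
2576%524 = 480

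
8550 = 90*95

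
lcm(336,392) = 2352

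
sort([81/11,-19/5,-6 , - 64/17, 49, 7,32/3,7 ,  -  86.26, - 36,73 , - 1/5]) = [-86.26, - 36, - 6, - 19/5, -64/17, - 1/5, 7 , 7,  81/11,32/3 , 49, 73]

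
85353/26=3282 + 21/26 = 3282.81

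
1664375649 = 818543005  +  845832644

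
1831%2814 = 1831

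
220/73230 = 22/7323=0.00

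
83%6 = 5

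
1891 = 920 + 971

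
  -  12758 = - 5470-7288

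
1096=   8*137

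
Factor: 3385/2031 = 3^(-1)*5^1 = 5/3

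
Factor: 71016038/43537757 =2^1*17^1*1399^1*1493^1* 43537757^( - 1 ) 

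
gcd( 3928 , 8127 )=1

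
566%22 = 16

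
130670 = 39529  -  -91141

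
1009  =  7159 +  - 6150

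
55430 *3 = 166290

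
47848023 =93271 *513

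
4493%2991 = 1502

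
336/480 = 7/10=0.70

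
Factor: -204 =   -  2^2*3^1*17^1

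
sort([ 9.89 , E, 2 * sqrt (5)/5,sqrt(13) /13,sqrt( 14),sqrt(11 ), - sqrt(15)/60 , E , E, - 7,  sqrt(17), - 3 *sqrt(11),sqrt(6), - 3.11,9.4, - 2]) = [ - 3*sqrt(11 ), - 7 ,-3.11, - 2, - sqrt( 15) /60,  sqrt( 13) /13,2*sqrt(5) /5, sqrt(6),E , E,  E , sqrt(11 ), sqrt(14),sqrt(17),9.4, 9.89 ]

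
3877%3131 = 746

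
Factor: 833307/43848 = 2^( - 3)*3^( - 2 ) * 7^( - 1)*29^( - 1 )*89^1*3121^1 = 277769/14616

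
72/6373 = 72/6373=0.01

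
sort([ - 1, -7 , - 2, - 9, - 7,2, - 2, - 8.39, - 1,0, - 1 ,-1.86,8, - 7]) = [-9, - 8.39,- 7, - 7,-7,  -  2, - 2,-1.86,-1, - 1, - 1, 0, 2,8 ]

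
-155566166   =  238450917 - 394017083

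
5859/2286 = 2  +  143/254 = 2.56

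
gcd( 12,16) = 4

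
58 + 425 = 483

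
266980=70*3814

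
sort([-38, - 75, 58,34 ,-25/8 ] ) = [ - 75, - 38, - 25/8,34 , 58 ]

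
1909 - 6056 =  - 4147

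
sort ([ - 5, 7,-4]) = [ - 5, - 4 , 7 ] 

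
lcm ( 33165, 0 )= 0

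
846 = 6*141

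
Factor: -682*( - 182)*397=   2^2*7^1 * 11^1*13^1* 31^1*397^1 = 49277228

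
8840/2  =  4420 = 4420.00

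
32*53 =1696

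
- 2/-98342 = 1/49171 = 0.00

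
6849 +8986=15835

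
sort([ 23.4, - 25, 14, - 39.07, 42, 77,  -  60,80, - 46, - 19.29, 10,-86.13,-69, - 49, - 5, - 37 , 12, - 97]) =[ - 97, - 86.13, - 69, - 60, - 49, - 46,-39.07, - 37, - 25 , - 19.29, - 5, 10, 12,14, 23.4,  42,77, 80] 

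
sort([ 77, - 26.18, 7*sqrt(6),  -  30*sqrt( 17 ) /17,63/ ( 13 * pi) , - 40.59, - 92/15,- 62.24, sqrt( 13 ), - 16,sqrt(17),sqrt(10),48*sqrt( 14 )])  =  [ - 62.24, - 40.59, - 26.18, - 16, - 30*sqrt( 17)/17,-92/15,63/(13 * pi),sqrt(10), sqrt(13),sqrt(17 ),7 * sqrt(6 ), 77,48*sqrt( 14) ]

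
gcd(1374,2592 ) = 6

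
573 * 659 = 377607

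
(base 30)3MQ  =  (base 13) 1706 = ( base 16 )D3A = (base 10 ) 3386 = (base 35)2QQ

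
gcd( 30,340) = 10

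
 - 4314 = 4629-8943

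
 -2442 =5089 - 7531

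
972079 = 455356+516723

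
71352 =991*72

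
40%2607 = 40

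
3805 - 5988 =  - 2183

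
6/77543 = 6/77543 = 0.00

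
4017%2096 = 1921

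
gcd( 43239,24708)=6177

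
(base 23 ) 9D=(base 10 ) 220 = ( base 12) 164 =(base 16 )dc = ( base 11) 190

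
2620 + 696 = 3316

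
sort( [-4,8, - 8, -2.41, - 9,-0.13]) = [ - 9, - 8,-4, - 2.41,- 0.13,8 ] 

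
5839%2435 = 969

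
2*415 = 830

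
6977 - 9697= - 2720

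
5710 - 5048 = 662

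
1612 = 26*62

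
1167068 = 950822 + 216246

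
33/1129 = 33/1129 = 0.03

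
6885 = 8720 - 1835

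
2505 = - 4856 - -7361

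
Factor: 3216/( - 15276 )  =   - 2^2*19^( - 1 )  =  - 4/19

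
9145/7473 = 9145/7473 = 1.22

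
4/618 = 2/309  =  0.01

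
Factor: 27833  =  13^1*2141^1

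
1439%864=575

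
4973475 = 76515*65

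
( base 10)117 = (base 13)90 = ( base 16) 75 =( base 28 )45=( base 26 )4d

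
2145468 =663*3236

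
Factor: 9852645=3^1 * 5^1*11^1* 211^1*283^1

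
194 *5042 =978148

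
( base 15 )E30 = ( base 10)3195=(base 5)100240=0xC7B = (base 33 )2UR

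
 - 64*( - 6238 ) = 399232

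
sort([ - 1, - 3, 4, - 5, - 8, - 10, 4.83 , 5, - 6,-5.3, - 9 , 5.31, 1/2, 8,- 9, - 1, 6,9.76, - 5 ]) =[ - 10, - 9, - 9, - 8,  -  6, - 5.3, - 5,  -  5, - 3,-1, - 1, 1/2, 4,4.83,5, 5.31,6,8,9.76]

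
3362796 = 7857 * 428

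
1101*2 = 2202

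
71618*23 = 1647214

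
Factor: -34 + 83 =7^2 = 49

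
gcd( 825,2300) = 25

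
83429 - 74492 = 8937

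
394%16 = 10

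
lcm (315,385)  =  3465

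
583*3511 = 2046913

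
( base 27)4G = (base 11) 103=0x7C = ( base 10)124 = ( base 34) 3M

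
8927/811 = 11 + 6/811=11.01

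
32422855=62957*515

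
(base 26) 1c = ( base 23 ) 1F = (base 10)38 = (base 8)46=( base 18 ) 22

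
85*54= 4590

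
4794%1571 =81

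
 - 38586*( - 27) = 1041822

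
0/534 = 0 =0.00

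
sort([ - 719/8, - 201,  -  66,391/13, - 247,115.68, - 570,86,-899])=[ - 899 , - 570, - 247, - 201, - 719/8, - 66, 391/13,  86, 115.68]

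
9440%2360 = 0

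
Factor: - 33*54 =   -  2^1*3^4*11^1 =- 1782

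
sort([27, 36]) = [27, 36 ]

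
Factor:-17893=  -  29^1*617^1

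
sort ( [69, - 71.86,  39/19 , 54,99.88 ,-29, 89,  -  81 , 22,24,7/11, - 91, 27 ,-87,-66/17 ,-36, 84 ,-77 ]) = [-91, - 87,-81, - 77 ,-71.86, - 36,-29, - 66/17 , 7/11,39/19,22 , 24, 27, 54  ,  69, 84, 89, 99.88] 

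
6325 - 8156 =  - 1831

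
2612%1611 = 1001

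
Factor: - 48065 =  - 5^1 * 9613^1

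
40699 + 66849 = 107548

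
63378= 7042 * 9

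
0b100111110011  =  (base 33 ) 2B6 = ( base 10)2547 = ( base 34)26v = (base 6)15443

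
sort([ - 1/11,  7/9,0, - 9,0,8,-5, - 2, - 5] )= [ - 9, - 5, - 5,-2, - 1/11,  0, 0,7/9,8 ]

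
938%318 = 302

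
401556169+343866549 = 745422718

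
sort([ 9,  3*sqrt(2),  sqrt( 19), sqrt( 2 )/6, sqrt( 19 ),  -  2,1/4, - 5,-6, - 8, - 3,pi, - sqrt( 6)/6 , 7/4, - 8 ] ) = [ - 8, - 8, - 6, - 5, - 3, - 2, - sqrt( 6) /6,sqrt( 2 )/6,1/4,  7/4,pi,3*sqrt(2 ), sqrt( 19),sqrt (19), 9]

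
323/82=323/82 = 3.94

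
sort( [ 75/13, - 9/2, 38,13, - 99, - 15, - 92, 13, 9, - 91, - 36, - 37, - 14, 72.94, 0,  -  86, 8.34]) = [ - 99, - 92,-91,  -  86,- 37, - 36, - 15, - 14, - 9/2, 0, 75/13, 8.34, 9, 13, 13,  38, 72.94 ] 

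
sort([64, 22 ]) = [ 22, 64 ]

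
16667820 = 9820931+6846889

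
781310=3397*230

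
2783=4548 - 1765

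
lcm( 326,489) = 978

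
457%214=29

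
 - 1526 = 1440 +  - 2966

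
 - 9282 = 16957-26239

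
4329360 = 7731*560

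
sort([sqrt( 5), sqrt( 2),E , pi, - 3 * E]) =[ - 3*E, sqrt( 2 )  ,  sqrt( 5) , E,pi] 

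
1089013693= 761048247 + 327965446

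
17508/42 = 2918/7 = 416.86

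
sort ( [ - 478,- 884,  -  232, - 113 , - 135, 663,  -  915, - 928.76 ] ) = [ - 928.76, - 915,-884, - 478, - 232, - 135, - 113 , 663]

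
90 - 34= 56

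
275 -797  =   - 522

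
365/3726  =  365/3726 = 0.10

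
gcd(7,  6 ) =1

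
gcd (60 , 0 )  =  60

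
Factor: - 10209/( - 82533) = 83/671 = 11^ ( - 1 )*61^( - 1 )*83^1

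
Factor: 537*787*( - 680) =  - 287380920= - 2^3*3^1*5^1*17^1*179^1*787^1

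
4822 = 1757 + 3065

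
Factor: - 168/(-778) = 84/389 = 2^2*3^1*7^1*389^( - 1)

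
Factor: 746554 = 2^1 * 283^1 * 1319^1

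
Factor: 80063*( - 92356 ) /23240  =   - 2^ ( - 1)*5^ (-1)*7^( - 1 ) * 11^1*23^1*59^2*83^( - 1)*2099^1  =  - 1848574607/5810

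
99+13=112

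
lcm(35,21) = 105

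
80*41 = 3280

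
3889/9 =3889/9= 432.11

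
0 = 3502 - 3502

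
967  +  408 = 1375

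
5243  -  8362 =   -  3119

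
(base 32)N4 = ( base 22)1be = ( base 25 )14F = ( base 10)740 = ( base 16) 2e4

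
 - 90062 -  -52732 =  - 37330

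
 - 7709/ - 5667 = 1+2042/5667 = 1.36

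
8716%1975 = 816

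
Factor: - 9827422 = - 2^1*11^1 * 37^1*12073^1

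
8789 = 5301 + 3488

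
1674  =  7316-5642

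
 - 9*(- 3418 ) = 30762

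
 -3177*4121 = -13092417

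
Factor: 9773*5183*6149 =11^1 * 13^1 * 29^1*43^1* 71^1 * 73^1*337^1  =  311468119391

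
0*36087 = 0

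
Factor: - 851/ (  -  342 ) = 2^( - 1)*3^( - 2)*19^( - 1) *23^1*37^1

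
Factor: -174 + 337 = 163^1 =163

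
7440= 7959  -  519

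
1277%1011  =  266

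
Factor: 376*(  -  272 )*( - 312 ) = 31908864 = 2^10 *3^1*13^1*17^1*47^1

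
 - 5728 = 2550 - 8278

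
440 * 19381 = 8527640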